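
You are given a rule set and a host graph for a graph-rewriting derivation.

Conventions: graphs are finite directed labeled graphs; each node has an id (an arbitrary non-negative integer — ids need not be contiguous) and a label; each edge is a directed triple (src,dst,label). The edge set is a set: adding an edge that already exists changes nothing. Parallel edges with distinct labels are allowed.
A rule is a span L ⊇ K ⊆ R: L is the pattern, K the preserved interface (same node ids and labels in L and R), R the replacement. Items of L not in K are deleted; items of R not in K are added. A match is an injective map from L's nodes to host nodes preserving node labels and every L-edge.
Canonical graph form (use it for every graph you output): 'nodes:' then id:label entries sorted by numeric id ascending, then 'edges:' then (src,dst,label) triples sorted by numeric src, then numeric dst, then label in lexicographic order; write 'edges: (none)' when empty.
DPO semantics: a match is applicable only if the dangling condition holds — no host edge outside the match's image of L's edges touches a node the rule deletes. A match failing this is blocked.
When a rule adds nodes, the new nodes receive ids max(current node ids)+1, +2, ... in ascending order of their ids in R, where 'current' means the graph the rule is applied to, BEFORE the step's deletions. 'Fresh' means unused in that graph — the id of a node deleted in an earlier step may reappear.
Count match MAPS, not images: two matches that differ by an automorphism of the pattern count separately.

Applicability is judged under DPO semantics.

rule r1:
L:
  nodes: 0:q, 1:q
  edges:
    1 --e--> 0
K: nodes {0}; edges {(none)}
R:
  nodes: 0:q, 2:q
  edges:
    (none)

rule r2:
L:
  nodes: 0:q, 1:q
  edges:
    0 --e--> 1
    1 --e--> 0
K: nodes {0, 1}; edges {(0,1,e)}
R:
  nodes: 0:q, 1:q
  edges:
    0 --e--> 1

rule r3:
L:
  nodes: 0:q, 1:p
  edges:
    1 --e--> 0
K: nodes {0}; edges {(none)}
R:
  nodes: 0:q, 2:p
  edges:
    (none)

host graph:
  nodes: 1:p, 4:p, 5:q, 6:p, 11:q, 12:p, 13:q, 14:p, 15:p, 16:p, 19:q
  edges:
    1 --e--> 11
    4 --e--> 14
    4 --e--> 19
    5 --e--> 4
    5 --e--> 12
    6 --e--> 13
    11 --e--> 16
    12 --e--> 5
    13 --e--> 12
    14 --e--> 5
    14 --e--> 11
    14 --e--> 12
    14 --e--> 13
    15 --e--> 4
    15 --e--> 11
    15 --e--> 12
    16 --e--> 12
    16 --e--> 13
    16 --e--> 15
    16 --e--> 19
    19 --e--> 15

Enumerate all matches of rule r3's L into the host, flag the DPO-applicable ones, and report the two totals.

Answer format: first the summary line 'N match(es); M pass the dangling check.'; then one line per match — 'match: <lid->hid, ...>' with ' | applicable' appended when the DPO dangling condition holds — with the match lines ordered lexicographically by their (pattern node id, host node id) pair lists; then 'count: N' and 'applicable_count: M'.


10 match(es); 2 pass the dangling check.
match: 0->5, 1->12
match: 0->5, 1->14
match: 0->11, 1->1 | applicable
match: 0->11, 1->14
match: 0->11, 1->15
match: 0->13, 1->6 | applicable
match: 0->13, 1->14
match: 0->13, 1->16
match: 0->19, 1->4
match: 0->19, 1->16
count: 10
applicable_count: 2


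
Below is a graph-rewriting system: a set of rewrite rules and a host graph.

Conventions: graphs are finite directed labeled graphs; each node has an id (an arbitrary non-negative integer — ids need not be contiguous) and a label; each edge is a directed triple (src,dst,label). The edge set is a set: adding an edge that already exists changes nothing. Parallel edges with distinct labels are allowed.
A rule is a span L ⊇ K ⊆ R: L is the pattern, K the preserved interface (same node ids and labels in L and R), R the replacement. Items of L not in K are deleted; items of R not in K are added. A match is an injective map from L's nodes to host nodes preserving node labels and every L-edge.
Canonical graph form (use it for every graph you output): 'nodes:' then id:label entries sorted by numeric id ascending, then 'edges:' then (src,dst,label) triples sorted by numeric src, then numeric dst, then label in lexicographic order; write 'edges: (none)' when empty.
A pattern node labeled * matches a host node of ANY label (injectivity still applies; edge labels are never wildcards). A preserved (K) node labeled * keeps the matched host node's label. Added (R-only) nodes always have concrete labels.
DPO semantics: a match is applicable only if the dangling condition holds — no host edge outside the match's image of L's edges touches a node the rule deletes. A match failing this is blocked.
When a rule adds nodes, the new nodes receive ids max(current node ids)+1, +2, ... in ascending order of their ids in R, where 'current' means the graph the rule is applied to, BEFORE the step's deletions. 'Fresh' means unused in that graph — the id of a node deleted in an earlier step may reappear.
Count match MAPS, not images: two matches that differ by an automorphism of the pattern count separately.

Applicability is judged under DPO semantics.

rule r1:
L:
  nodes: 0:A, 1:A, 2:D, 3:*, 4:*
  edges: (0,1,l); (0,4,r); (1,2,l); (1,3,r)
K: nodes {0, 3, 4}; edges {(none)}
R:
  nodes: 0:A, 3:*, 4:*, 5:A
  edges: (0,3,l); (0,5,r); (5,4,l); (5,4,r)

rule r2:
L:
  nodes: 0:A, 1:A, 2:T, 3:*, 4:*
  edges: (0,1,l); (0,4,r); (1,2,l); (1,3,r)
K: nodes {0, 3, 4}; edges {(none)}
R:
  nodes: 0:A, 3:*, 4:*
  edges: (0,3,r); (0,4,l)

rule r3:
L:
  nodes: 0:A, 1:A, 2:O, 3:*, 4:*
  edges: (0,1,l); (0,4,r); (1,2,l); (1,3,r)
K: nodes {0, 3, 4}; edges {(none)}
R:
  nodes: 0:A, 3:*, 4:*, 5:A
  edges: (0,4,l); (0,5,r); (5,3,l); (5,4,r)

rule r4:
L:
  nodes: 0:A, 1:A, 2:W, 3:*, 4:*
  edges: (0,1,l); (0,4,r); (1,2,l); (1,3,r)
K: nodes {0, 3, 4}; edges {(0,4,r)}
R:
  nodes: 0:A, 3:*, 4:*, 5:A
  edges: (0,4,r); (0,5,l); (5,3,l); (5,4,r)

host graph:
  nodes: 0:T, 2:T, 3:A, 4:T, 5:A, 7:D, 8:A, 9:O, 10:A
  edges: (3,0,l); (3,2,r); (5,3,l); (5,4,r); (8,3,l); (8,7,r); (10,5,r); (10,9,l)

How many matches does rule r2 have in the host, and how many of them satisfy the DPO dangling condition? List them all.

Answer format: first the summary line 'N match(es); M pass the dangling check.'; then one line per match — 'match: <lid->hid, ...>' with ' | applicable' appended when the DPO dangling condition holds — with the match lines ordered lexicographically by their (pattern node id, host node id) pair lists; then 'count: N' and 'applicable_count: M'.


2 match(es); 0 pass the dangling check.
match: 0->5, 1->3, 2->0, 3->2, 4->4
match: 0->8, 1->3, 2->0, 3->2, 4->7
count: 2
applicable_count: 0


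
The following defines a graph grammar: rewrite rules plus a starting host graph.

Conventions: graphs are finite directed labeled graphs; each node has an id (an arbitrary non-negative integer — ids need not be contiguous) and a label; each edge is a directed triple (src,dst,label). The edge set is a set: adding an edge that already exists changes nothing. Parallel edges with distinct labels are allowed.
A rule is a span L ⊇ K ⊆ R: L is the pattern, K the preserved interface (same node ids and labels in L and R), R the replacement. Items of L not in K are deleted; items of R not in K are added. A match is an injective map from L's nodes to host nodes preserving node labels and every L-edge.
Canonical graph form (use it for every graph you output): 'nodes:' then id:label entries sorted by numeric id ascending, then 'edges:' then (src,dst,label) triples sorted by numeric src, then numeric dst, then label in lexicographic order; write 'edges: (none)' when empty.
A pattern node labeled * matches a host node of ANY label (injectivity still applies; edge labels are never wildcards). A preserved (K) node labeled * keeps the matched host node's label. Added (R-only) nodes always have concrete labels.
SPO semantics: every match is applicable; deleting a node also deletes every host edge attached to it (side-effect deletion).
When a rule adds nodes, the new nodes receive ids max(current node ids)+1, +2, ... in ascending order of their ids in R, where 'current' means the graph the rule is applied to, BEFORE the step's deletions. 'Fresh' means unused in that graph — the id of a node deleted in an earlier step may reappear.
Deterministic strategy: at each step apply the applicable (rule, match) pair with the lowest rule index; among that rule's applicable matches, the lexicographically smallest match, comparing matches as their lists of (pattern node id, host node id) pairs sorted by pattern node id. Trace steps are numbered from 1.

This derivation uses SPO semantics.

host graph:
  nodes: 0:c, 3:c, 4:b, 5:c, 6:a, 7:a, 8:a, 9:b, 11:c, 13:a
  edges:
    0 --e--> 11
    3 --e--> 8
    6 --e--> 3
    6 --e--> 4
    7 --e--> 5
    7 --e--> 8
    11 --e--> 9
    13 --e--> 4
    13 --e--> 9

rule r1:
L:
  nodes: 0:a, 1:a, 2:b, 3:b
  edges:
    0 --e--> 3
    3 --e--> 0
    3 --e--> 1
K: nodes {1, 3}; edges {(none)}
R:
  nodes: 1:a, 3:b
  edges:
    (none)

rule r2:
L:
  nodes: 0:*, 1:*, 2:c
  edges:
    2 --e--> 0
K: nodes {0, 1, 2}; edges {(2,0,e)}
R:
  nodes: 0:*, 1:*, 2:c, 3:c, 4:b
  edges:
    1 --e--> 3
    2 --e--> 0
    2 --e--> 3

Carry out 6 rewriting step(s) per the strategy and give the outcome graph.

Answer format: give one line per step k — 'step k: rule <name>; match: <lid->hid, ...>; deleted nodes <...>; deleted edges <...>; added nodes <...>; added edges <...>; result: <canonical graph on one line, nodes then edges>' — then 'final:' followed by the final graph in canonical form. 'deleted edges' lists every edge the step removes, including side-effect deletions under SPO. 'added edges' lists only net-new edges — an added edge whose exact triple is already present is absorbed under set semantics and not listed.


step 1: rule r2; match: 0->8, 1->0, 2->3; deleted nodes (none); deleted edges (none); added nodes 14, 15; added edges (0,14,e); (3,14,e); result: nodes: 0:c, 3:c, 4:b, 5:c, 6:a, 7:a, 8:a, 9:b, 11:c, 13:a, 14:c, 15:b edges: (0,11,e); (0,14,e); (3,8,e); (3,14,e); (6,3,e); (6,4,e); (7,5,e); (7,8,e); (11,9,e); (13,4,e); (13,9,e)
step 2: rule r2; match: 0->8, 1->0, 2->3; deleted nodes (none); deleted edges (none); added nodes 16, 17; added edges (0,16,e); (3,16,e); result: nodes: 0:c, 3:c, 4:b, 5:c, 6:a, 7:a, 8:a, 9:b, 11:c, 13:a, 14:c, 15:b, 16:c, 17:b edges: (0,11,e); (0,14,e); (0,16,e); (3,8,e); (3,14,e); (3,16,e); (6,3,e); (6,4,e); (7,5,e); (7,8,e); (11,9,e); (13,4,e); (13,9,e)
step 3: rule r2; match: 0->8, 1->0, 2->3; deleted nodes (none); deleted edges (none); added nodes 18, 19; added edges (0,18,e); (3,18,e); result: nodes: 0:c, 3:c, 4:b, 5:c, 6:a, 7:a, 8:a, 9:b, 11:c, 13:a, 14:c, 15:b, 16:c, 17:b, 18:c, 19:b edges: (0,11,e); (0,14,e); (0,16,e); (0,18,e); (3,8,e); (3,14,e); (3,16,e); (3,18,e); (6,3,e); (6,4,e); (7,5,e); (7,8,e); (11,9,e); (13,4,e); (13,9,e)
step 4: rule r2; match: 0->8, 1->0, 2->3; deleted nodes (none); deleted edges (none); added nodes 20, 21; added edges (0,20,e); (3,20,e); result: nodes: 0:c, 3:c, 4:b, 5:c, 6:a, 7:a, 8:a, 9:b, 11:c, 13:a, 14:c, 15:b, 16:c, 17:b, 18:c, 19:b, 20:c, 21:b edges: (0,11,e); (0,14,e); (0,16,e); (0,18,e); (0,20,e); (3,8,e); (3,14,e); (3,16,e); (3,18,e); (3,20,e); (6,3,e); (6,4,e); (7,5,e); (7,8,e); (11,9,e); (13,4,e); (13,9,e)
step 5: rule r2; match: 0->8, 1->0, 2->3; deleted nodes (none); deleted edges (none); added nodes 22, 23; added edges (0,22,e); (3,22,e); result: nodes: 0:c, 3:c, 4:b, 5:c, 6:a, 7:a, 8:a, 9:b, 11:c, 13:a, 14:c, 15:b, 16:c, 17:b, 18:c, 19:b, 20:c, 21:b, 22:c, 23:b edges: (0,11,e); (0,14,e); (0,16,e); (0,18,e); (0,20,e); (0,22,e); (3,8,e); (3,14,e); (3,16,e); (3,18,e); (3,20,e); (3,22,e); (6,3,e); (6,4,e); (7,5,e); (7,8,e); (11,9,e); (13,4,e); (13,9,e)
step 6: rule r2; match: 0->8, 1->0, 2->3; deleted nodes (none); deleted edges (none); added nodes 24, 25; added edges (0,24,e); (3,24,e); result: nodes: 0:c, 3:c, 4:b, 5:c, 6:a, 7:a, 8:a, 9:b, 11:c, 13:a, 14:c, 15:b, 16:c, 17:b, 18:c, 19:b, 20:c, 21:b, 22:c, 23:b, 24:c, 25:b edges: (0,11,e); (0,14,e); (0,16,e); (0,18,e); (0,20,e); (0,22,e); (0,24,e); (3,8,e); (3,14,e); (3,16,e); (3,18,e); (3,20,e); (3,22,e); (3,24,e); (6,3,e); (6,4,e); (7,5,e); (7,8,e); (11,9,e); (13,4,e); (13,9,e)
final:
nodes: 0:c, 3:c, 4:b, 5:c, 6:a, 7:a, 8:a, 9:b, 11:c, 13:a, 14:c, 15:b, 16:c, 17:b, 18:c, 19:b, 20:c, 21:b, 22:c, 23:b, 24:c, 25:b
edges: (0,11,e); (0,14,e); (0,16,e); (0,18,e); (0,20,e); (0,22,e); (0,24,e); (3,8,e); (3,14,e); (3,16,e); (3,18,e); (3,20,e); (3,22,e); (3,24,e); (6,3,e); (6,4,e); (7,5,e); (7,8,e); (11,9,e); (13,4,e); (13,9,e)


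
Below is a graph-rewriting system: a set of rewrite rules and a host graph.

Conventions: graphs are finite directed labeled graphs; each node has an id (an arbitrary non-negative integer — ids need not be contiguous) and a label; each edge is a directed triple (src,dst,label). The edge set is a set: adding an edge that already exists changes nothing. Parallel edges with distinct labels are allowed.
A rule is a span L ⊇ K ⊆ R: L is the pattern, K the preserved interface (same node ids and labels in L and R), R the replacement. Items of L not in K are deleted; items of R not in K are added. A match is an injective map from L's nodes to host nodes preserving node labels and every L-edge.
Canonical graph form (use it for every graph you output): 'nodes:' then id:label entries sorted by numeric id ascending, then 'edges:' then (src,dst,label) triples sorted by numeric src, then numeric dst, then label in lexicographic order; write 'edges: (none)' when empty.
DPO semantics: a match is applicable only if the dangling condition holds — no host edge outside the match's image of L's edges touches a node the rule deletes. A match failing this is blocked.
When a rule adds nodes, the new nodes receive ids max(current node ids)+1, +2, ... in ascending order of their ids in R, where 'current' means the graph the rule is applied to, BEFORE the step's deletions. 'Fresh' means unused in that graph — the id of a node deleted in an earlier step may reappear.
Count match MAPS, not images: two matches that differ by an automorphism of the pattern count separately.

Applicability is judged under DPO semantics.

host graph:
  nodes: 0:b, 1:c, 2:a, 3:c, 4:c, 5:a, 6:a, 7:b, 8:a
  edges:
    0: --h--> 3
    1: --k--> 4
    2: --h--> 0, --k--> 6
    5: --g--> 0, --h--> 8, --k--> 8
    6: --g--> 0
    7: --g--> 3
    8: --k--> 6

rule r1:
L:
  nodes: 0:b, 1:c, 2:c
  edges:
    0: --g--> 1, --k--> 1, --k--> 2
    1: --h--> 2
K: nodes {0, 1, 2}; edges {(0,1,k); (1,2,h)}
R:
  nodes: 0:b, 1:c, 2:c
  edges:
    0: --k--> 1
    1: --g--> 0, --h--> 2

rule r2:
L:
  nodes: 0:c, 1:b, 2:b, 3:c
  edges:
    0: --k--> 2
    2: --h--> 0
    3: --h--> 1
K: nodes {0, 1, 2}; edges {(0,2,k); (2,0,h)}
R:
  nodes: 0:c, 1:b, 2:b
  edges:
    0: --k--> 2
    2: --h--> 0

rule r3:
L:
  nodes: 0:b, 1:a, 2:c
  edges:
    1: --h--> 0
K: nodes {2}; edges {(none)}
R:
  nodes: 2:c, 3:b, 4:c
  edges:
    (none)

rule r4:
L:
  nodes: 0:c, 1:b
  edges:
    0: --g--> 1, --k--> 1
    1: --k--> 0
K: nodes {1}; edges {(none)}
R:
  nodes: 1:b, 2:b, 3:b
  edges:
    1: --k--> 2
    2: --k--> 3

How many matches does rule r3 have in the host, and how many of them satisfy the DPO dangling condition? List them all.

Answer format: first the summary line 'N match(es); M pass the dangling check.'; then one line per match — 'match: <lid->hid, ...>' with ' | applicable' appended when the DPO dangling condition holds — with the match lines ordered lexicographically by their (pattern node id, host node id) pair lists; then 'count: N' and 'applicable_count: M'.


3 match(es); 0 pass the dangling check.
match: 0->0, 1->2, 2->1
match: 0->0, 1->2, 2->3
match: 0->0, 1->2, 2->4
count: 3
applicable_count: 0


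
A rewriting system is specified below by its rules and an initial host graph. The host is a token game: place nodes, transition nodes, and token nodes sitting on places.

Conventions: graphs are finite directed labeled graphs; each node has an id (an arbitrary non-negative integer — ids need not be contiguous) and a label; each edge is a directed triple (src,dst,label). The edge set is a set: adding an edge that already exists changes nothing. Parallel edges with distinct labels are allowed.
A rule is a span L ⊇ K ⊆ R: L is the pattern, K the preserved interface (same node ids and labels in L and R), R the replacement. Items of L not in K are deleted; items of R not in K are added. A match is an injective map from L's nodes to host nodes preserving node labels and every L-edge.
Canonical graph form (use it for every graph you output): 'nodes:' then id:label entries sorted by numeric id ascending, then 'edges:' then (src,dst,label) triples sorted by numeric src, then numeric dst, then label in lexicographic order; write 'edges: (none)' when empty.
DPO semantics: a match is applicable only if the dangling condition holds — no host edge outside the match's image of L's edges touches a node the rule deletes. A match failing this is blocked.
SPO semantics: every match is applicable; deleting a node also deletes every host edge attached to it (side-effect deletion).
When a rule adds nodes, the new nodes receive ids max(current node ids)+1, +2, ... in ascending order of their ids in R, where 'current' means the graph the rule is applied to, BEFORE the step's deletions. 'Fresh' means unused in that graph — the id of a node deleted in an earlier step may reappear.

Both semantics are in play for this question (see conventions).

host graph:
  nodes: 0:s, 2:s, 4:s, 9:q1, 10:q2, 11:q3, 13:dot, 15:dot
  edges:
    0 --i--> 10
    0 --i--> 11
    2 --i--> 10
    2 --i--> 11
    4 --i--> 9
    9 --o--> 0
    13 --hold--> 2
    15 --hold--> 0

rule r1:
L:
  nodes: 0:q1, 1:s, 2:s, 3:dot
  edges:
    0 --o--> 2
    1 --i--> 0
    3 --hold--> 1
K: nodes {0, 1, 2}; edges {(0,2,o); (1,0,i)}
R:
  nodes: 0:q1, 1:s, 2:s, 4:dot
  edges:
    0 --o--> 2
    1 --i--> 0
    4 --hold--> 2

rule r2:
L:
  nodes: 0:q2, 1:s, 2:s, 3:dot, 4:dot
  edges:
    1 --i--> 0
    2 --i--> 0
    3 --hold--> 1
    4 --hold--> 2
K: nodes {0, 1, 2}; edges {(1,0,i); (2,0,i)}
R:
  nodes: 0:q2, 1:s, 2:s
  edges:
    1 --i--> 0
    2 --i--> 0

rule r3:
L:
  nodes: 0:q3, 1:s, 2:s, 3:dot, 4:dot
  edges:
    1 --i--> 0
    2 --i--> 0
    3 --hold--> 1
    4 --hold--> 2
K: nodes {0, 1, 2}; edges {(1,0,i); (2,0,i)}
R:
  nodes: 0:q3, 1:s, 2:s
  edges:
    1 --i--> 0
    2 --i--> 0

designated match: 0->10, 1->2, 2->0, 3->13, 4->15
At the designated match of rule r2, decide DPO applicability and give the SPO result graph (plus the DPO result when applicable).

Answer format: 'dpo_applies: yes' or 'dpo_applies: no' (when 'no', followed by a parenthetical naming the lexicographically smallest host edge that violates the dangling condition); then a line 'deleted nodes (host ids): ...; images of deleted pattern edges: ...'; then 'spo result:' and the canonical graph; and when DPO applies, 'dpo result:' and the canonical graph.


dpo_applies: yes
deleted nodes (host ids): 13, 15; images of deleted pattern edges: (13,2,hold); (15,0,hold)
spo result:
nodes: 0:s, 2:s, 4:s, 9:q1, 10:q2, 11:q3
edges: (0,10,i); (0,11,i); (2,10,i); (2,11,i); (4,9,i); (9,0,o)
dpo result:
nodes: 0:s, 2:s, 4:s, 9:q1, 10:q2, 11:q3
edges: (0,10,i); (0,11,i); (2,10,i); (2,11,i); (4,9,i); (9,0,o)


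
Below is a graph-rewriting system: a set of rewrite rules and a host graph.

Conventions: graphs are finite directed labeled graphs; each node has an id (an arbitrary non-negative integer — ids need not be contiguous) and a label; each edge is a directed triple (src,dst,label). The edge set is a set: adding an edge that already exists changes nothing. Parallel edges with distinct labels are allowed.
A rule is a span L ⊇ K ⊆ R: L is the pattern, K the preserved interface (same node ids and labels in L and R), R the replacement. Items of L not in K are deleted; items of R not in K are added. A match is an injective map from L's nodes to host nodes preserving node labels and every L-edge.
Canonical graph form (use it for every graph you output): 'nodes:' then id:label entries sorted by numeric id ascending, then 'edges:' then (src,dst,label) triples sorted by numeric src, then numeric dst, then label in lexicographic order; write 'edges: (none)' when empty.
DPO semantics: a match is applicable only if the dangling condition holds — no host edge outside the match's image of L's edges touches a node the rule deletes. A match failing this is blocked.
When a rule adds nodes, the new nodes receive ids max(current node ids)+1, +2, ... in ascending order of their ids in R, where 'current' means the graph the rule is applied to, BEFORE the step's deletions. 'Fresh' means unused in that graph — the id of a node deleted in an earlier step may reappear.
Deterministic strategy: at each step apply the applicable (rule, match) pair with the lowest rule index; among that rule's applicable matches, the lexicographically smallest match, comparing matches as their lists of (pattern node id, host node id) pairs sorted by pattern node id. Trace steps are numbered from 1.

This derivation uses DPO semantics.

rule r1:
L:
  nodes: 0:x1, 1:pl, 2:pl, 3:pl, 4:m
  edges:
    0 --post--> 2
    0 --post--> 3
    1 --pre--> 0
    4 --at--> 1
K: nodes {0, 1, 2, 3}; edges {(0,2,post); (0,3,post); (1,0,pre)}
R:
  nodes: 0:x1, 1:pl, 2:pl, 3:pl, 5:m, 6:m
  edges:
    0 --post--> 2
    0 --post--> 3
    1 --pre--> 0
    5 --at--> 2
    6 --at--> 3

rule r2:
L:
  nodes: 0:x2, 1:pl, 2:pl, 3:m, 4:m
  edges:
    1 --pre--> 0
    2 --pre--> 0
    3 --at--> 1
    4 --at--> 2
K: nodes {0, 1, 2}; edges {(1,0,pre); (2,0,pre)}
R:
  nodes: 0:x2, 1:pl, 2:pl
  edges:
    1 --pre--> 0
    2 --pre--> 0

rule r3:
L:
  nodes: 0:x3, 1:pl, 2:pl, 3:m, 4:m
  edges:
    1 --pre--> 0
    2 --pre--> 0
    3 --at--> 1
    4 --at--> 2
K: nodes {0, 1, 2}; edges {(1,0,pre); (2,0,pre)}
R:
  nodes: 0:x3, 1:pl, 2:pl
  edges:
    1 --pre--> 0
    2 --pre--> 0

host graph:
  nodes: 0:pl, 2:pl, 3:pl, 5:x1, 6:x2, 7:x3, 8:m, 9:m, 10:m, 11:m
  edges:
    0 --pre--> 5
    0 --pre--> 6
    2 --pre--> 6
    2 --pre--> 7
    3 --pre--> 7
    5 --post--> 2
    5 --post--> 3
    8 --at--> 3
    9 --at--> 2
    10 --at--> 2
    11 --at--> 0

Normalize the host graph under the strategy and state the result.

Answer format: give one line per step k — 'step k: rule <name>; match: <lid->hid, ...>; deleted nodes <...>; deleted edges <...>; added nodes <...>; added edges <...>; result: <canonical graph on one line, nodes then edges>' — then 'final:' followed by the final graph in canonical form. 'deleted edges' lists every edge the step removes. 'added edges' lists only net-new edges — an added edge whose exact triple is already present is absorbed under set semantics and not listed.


step 1: rule r1; match: 0->5, 1->0, 2->2, 3->3, 4->11; deleted nodes 11; deleted edges (11,0,at); added nodes 12, 13; added edges (12,2,at); (13,3,at); result: nodes: 0:pl, 2:pl, 3:pl, 5:x1, 6:x2, 7:x3, 8:m, 9:m, 10:m, 12:m, 13:m edges: (0,5,pre); (0,6,pre); (2,6,pre); (2,7,pre); (3,7,pre); (5,2,post); (5,3,post); (8,3,at); (9,2,at); (10,2,at); (12,2,at); (13,3,at)
step 2: rule r3; match: 0->7, 1->2, 2->3, 3->9, 4->8; deleted nodes 8, 9; deleted edges (8,3,at); (9,2,at); added nodes (none); added edges (none); result: nodes: 0:pl, 2:pl, 3:pl, 5:x1, 6:x2, 7:x3, 10:m, 12:m, 13:m edges: (0,5,pre); (0,6,pre); (2,6,pre); (2,7,pre); (3,7,pre); (5,2,post); (5,3,post); (10,2,at); (12,2,at); (13,3,at)
step 3: rule r3; match: 0->7, 1->2, 2->3, 3->10, 4->13; deleted nodes 10, 13; deleted edges (10,2,at); (13,3,at); added nodes (none); added edges (none); result: nodes: 0:pl, 2:pl, 3:pl, 5:x1, 6:x2, 7:x3, 12:m edges: (0,5,pre); (0,6,pre); (2,6,pre); (2,7,pre); (3,7,pre); (5,2,post); (5,3,post); (12,2,at)
final:
nodes: 0:pl, 2:pl, 3:pl, 5:x1, 6:x2, 7:x3, 12:m
edges: (0,5,pre); (0,6,pre); (2,6,pre); (2,7,pre); (3,7,pre); (5,2,post); (5,3,post); (12,2,at)


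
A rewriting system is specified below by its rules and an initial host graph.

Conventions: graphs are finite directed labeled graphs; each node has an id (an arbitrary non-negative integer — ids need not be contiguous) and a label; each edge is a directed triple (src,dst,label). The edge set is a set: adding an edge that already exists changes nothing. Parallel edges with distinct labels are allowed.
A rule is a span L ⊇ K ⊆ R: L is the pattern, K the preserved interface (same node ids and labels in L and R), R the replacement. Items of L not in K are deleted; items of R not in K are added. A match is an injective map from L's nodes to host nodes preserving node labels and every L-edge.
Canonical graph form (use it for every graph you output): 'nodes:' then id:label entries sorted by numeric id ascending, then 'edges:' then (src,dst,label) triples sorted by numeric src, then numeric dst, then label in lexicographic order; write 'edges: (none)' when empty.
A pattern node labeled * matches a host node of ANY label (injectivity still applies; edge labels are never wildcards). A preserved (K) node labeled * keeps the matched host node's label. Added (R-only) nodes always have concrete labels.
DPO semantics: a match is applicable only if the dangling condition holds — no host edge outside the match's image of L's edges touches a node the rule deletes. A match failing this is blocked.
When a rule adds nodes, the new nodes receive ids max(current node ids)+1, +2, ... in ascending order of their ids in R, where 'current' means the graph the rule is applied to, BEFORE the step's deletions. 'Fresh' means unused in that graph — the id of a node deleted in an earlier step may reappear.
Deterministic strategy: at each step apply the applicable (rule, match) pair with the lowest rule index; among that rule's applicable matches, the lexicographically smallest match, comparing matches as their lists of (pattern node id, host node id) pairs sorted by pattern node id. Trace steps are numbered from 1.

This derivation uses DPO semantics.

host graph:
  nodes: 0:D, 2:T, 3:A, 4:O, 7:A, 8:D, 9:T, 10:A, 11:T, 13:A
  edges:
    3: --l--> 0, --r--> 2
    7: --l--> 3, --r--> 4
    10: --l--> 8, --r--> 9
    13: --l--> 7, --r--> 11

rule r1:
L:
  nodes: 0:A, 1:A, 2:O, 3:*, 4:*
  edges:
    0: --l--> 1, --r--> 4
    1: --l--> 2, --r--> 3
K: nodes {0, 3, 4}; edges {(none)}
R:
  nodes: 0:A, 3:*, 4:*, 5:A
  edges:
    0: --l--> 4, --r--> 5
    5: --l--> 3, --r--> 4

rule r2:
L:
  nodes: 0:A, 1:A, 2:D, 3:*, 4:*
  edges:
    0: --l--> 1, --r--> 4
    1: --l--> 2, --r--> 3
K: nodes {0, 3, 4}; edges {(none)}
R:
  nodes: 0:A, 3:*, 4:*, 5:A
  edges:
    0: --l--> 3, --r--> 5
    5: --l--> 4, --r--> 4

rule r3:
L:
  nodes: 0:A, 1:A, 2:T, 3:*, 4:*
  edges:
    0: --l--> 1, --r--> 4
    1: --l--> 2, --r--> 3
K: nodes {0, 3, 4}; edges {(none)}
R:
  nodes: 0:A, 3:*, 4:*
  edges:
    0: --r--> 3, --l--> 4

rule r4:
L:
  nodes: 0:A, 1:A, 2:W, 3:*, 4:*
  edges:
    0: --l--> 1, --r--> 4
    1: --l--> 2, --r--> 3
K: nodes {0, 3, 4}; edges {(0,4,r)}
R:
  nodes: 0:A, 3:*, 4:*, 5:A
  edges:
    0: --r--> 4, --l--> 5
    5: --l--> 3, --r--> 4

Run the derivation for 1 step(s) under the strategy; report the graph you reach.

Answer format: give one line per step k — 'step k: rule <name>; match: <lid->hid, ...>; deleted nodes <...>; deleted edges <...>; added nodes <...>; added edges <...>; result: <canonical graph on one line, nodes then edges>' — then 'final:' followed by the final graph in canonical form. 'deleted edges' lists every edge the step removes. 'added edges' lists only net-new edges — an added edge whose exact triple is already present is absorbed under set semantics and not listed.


step 1: rule r2; match: 0->7, 1->3, 2->0, 3->2, 4->4; deleted nodes 0, 3; deleted edges (3,0,l); (3,2,r); (7,3,l); (7,4,r); added nodes 14; added edges (7,2,l); (7,14,r); (14,4,l); (14,4,r); result: nodes: 2:T, 4:O, 7:A, 8:D, 9:T, 10:A, 11:T, 13:A, 14:A edges: (7,2,l); (7,14,r); (10,8,l); (10,9,r); (13,7,l); (13,11,r); (14,4,l); (14,4,r)
final:
nodes: 2:T, 4:O, 7:A, 8:D, 9:T, 10:A, 11:T, 13:A, 14:A
edges: (7,2,l); (7,14,r); (10,8,l); (10,9,r); (13,7,l); (13,11,r); (14,4,l); (14,4,r)


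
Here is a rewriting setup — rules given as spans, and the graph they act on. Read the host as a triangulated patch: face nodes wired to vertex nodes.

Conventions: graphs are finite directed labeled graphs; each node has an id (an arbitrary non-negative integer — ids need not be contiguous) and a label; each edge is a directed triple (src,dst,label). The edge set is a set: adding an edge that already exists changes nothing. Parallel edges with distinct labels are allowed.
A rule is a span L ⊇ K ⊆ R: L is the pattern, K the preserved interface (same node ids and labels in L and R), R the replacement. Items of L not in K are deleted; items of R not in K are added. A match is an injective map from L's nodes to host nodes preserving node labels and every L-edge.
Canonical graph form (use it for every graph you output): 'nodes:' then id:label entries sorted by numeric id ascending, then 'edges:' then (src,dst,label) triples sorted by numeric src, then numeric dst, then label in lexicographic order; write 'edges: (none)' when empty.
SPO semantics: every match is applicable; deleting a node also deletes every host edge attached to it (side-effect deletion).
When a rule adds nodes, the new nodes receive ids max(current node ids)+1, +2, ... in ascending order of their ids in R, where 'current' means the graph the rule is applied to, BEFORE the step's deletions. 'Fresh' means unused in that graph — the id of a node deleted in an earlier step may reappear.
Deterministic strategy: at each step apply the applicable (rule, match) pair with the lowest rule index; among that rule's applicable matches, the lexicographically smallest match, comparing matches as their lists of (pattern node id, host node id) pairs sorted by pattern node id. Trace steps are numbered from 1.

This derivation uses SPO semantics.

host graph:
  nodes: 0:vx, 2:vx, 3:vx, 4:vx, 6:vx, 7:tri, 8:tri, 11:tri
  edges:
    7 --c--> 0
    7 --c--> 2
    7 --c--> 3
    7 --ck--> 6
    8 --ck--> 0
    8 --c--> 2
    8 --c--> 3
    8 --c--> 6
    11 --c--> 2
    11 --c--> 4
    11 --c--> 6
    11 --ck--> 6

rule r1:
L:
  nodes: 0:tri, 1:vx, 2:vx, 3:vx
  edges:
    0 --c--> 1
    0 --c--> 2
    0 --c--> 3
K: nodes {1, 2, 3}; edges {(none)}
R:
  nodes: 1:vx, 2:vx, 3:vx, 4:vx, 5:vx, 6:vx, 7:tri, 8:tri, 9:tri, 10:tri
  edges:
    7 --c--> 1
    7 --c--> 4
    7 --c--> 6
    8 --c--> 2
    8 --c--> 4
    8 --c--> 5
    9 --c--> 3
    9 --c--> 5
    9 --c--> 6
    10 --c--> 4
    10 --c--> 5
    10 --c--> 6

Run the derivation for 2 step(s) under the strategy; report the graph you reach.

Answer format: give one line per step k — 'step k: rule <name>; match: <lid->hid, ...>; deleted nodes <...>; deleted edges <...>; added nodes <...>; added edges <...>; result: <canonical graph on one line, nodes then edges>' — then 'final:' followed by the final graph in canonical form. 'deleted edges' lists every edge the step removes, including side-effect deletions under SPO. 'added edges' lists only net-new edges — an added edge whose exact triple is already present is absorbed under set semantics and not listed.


step 1: rule r1; match: 0->7, 1->0, 2->2, 3->3; deleted nodes 7; deleted edges (7,0,c); (7,2,c); (7,3,c); (7,6,ck); added nodes 12, 13, 14, 15, 16, 17, 18; added edges (15,0,c); (15,12,c); (15,14,c); (16,2,c); (16,12,c); (16,13,c); (17,3,c); (17,13,c); (17,14,c); (18,12,c); (18,13,c); (18,14,c); result: nodes: 0:vx, 2:vx, 3:vx, 4:vx, 6:vx, 8:tri, 11:tri, 12:vx, 13:vx, 14:vx, 15:tri, 16:tri, 17:tri, 18:tri edges: (8,0,ck); (8,2,c); (8,3,c); (8,6,c); (11,2,c); (11,4,c); (11,6,c); (11,6,ck); (15,0,c); (15,12,c); (15,14,c); (16,2,c); (16,12,c); (16,13,c); (17,3,c); (17,13,c); (17,14,c); (18,12,c); (18,13,c); (18,14,c)
step 2: rule r1; match: 0->8, 1->2, 2->3, 3->6; deleted nodes 8; deleted edges (8,0,ck); (8,2,c); (8,3,c); (8,6,c); added nodes 19, 20, 21, 22, 23, 24, 25; added edges (22,2,c); (22,19,c); (22,21,c); (23,3,c); (23,19,c); (23,20,c); (24,6,c); (24,20,c); (24,21,c); (25,19,c); (25,20,c); (25,21,c); result: nodes: 0:vx, 2:vx, 3:vx, 4:vx, 6:vx, 11:tri, 12:vx, 13:vx, 14:vx, 15:tri, 16:tri, 17:tri, 18:tri, 19:vx, 20:vx, 21:vx, 22:tri, 23:tri, 24:tri, 25:tri edges: (11,2,c); (11,4,c); (11,6,c); (11,6,ck); (15,0,c); (15,12,c); (15,14,c); (16,2,c); (16,12,c); (16,13,c); (17,3,c); (17,13,c); (17,14,c); (18,12,c); (18,13,c); (18,14,c); (22,2,c); (22,19,c); (22,21,c); (23,3,c); (23,19,c); (23,20,c); (24,6,c); (24,20,c); (24,21,c); (25,19,c); (25,20,c); (25,21,c)
final:
nodes: 0:vx, 2:vx, 3:vx, 4:vx, 6:vx, 11:tri, 12:vx, 13:vx, 14:vx, 15:tri, 16:tri, 17:tri, 18:tri, 19:vx, 20:vx, 21:vx, 22:tri, 23:tri, 24:tri, 25:tri
edges: (11,2,c); (11,4,c); (11,6,c); (11,6,ck); (15,0,c); (15,12,c); (15,14,c); (16,2,c); (16,12,c); (16,13,c); (17,3,c); (17,13,c); (17,14,c); (18,12,c); (18,13,c); (18,14,c); (22,2,c); (22,19,c); (22,21,c); (23,3,c); (23,19,c); (23,20,c); (24,6,c); (24,20,c); (24,21,c); (25,19,c); (25,20,c); (25,21,c)


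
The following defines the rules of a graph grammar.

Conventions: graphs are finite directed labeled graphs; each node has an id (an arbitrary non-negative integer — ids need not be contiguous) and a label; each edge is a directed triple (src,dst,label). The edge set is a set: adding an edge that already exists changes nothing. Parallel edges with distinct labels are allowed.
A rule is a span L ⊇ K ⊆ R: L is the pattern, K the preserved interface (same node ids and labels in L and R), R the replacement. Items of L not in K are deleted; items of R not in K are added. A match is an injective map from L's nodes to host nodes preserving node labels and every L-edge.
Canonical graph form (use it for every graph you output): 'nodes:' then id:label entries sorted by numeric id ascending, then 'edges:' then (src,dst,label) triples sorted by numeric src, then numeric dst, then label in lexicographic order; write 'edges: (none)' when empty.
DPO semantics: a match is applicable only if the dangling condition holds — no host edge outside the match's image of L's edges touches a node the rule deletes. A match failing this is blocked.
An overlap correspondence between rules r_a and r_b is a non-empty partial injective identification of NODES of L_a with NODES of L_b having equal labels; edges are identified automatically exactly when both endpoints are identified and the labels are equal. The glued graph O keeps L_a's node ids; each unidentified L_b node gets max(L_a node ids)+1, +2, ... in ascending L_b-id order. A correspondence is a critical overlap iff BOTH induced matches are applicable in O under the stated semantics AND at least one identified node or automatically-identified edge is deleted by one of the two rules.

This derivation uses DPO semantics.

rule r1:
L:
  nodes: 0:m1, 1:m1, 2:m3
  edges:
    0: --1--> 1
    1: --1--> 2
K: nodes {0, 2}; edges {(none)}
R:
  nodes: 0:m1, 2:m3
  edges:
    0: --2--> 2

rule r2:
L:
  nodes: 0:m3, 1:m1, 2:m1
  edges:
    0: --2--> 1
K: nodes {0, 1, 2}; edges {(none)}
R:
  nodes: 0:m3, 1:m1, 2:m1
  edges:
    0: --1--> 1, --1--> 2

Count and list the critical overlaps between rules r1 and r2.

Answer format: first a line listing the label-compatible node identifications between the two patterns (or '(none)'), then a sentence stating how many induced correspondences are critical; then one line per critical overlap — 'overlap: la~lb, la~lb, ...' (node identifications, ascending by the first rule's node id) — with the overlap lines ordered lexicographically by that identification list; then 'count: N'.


label-compatible node identifications between L(r1) and L(r2): 0~1, 0~2, 1~1, 1~2, 2~0
4 of the induced correspondences are critical overlaps of r1 and r2.
overlap: 0~1, 1~2
overlap: 0~1, 1~2, 2~0
overlap: 1~2
overlap: 1~2, 2~0
count: 4


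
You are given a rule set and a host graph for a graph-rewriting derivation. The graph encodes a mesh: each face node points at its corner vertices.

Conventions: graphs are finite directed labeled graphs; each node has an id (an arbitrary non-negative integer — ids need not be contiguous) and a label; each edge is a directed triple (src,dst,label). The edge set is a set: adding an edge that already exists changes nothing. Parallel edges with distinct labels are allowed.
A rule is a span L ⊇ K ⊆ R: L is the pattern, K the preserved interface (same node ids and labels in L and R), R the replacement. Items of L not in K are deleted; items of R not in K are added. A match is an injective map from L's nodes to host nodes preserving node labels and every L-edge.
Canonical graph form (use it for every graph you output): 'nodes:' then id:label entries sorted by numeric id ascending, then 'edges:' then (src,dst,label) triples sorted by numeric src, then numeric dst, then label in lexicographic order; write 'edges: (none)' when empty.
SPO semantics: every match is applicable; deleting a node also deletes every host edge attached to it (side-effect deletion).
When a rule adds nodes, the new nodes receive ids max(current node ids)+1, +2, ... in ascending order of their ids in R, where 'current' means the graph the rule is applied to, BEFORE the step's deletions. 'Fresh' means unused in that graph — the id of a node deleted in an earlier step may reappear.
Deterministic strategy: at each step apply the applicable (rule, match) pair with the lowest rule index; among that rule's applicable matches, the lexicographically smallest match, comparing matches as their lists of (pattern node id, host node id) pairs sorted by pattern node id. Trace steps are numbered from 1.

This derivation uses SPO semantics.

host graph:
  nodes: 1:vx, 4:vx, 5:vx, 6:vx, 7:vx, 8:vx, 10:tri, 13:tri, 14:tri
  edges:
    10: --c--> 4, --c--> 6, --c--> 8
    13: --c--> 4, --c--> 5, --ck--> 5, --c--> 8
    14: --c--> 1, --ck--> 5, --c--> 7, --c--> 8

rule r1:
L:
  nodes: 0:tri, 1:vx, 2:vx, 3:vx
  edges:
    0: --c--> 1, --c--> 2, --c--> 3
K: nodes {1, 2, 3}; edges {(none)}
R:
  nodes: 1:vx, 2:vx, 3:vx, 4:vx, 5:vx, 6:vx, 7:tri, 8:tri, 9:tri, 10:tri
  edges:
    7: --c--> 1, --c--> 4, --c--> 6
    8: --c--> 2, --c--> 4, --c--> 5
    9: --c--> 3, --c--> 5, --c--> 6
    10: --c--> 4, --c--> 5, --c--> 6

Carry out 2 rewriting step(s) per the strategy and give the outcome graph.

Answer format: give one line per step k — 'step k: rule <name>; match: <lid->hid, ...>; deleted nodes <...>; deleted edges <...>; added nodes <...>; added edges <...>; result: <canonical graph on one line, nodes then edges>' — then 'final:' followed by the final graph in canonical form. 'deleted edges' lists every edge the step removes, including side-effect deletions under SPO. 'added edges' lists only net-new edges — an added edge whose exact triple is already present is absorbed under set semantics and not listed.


step 1: rule r1; match: 0->10, 1->4, 2->6, 3->8; deleted nodes 10; deleted edges (10,4,c); (10,6,c); (10,8,c); added nodes 15, 16, 17, 18, 19, 20, 21; added edges (18,4,c); (18,15,c); (18,17,c); (19,6,c); (19,15,c); (19,16,c); (20,8,c); (20,16,c); (20,17,c); (21,15,c); (21,16,c); (21,17,c); result: nodes: 1:vx, 4:vx, 5:vx, 6:vx, 7:vx, 8:vx, 13:tri, 14:tri, 15:vx, 16:vx, 17:vx, 18:tri, 19:tri, 20:tri, 21:tri edges: (13,4,c); (13,5,c); (13,5,ck); (13,8,c); (14,1,c); (14,5,ck); (14,7,c); (14,8,c); (18,4,c); (18,15,c); (18,17,c); (19,6,c); (19,15,c); (19,16,c); (20,8,c); (20,16,c); (20,17,c); (21,15,c); (21,16,c); (21,17,c)
step 2: rule r1; match: 0->13, 1->4, 2->5, 3->8; deleted nodes 13; deleted edges (13,4,c); (13,5,c); (13,5,ck); (13,8,c); added nodes 22, 23, 24, 25, 26, 27, 28; added edges (25,4,c); (25,22,c); (25,24,c); (26,5,c); (26,22,c); (26,23,c); (27,8,c); (27,23,c); (27,24,c); (28,22,c); (28,23,c); (28,24,c); result: nodes: 1:vx, 4:vx, 5:vx, 6:vx, 7:vx, 8:vx, 14:tri, 15:vx, 16:vx, 17:vx, 18:tri, 19:tri, 20:tri, 21:tri, 22:vx, 23:vx, 24:vx, 25:tri, 26:tri, 27:tri, 28:tri edges: (14,1,c); (14,5,ck); (14,7,c); (14,8,c); (18,4,c); (18,15,c); (18,17,c); (19,6,c); (19,15,c); (19,16,c); (20,8,c); (20,16,c); (20,17,c); (21,15,c); (21,16,c); (21,17,c); (25,4,c); (25,22,c); (25,24,c); (26,5,c); (26,22,c); (26,23,c); (27,8,c); (27,23,c); (27,24,c); (28,22,c); (28,23,c); (28,24,c)
final:
nodes: 1:vx, 4:vx, 5:vx, 6:vx, 7:vx, 8:vx, 14:tri, 15:vx, 16:vx, 17:vx, 18:tri, 19:tri, 20:tri, 21:tri, 22:vx, 23:vx, 24:vx, 25:tri, 26:tri, 27:tri, 28:tri
edges: (14,1,c); (14,5,ck); (14,7,c); (14,8,c); (18,4,c); (18,15,c); (18,17,c); (19,6,c); (19,15,c); (19,16,c); (20,8,c); (20,16,c); (20,17,c); (21,15,c); (21,16,c); (21,17,c); (25,4,c); (25,22,c); (25,24,c); (26,5,c); (26,22,c); (26,23,c); (27,8,c); (27,23,c); (27,24,c); (28,22,c); (28,23,c); (28,24,c)
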